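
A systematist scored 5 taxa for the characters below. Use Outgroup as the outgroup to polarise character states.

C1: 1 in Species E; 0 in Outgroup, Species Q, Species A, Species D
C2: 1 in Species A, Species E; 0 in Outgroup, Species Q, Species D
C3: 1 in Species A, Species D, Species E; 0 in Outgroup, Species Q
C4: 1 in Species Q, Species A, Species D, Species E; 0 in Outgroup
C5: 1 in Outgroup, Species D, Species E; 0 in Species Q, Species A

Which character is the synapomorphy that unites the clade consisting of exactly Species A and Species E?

C2

Character polarity is set by the outgroup: the derived state is whichever differs from the outgroup's state, so for C5 the derived state is '0', and for the remaining characters it is '1'.
C1: derived state '1' in Species E only — an autapomorphy, so it tells us nothing about relationships among taxa.
C2: derived state '1' in Species A and Species E only — synapomorphy for {Species A, Species E}.
Only Species A, Species D, and Species E show the derived state '1' for C3, supporting them as a clade.
C4 (derived state '1') is shared by all ingroup taxa — unites the whole ingroup.
C5 groups Species A and Species Q, which is incompatible with the clades supported by the remaining characters; treating it as convergent (homoplasy) costs fewer steps than any alternative tree.
Most parsimonious ingroup topology: (Species Q,((Species A,Species E),Species D)).
The clade {Species A, Species E} is supported by C2: its derived state '1' occurs in exactly those taxa and in no other taxon (including the outgroup).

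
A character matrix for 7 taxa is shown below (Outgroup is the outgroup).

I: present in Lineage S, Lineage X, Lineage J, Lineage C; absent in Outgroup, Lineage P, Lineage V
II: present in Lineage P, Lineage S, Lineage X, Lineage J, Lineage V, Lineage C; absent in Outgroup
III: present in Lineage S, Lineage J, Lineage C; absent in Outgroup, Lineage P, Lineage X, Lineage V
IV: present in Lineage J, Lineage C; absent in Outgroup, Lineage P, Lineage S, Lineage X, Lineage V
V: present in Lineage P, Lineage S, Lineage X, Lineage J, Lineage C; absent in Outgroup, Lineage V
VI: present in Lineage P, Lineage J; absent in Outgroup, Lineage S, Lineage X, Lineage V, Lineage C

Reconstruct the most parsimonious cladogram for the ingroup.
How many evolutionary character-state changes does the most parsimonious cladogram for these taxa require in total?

7

The outgroup has state 'absent' for every character, so 'present' is the derived state throughout.
I (derived state 'present') is shared by Lineage C, Lineage J, Lineage S, and Lineage X — a synapomorphy uniting that clade.
II (derived state 'present') is shared by all ingroup taxa — unites the whole ingroup.
Only Lineage C, Lineage J, and Lineage S show the derived state 'present' for III, supporting them as a clade.
IV (derived state 'present') is shared by Lineage C and Lineage J — a synapomorphy uniting that clade.
Only Lineage C, Lineage J, Lineage P, Lineage S, and Lineage X show the derived state 'present' for V, supporting them as a clade.
VI (state 'present') occurs in Lineage J and Lineage P but conflicts with the nesting implied by the other characters — most parsimoniously interpreted as homoplasy.
Most parsimonious ingroup topology: ((Lineage P,((Lineage S,(Lineage J,Lineage C)),Lineage X)),Lineage V).
Changes per character on this tree: I: 1; II: 1; III: 1; IV: 1; V: 1; VI: 2.
Total = 7.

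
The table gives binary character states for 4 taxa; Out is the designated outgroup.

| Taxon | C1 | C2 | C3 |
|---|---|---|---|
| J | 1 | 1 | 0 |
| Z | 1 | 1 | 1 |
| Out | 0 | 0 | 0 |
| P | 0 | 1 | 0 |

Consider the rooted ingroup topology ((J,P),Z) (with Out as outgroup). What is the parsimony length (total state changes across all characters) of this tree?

Map each character onto ((J,P),Z) (rooted by Out) and count the minimum state changes it requires (Fitch parsimony):
C1: 2; C2: 1; C3: 1.
Total tree length = 4.

4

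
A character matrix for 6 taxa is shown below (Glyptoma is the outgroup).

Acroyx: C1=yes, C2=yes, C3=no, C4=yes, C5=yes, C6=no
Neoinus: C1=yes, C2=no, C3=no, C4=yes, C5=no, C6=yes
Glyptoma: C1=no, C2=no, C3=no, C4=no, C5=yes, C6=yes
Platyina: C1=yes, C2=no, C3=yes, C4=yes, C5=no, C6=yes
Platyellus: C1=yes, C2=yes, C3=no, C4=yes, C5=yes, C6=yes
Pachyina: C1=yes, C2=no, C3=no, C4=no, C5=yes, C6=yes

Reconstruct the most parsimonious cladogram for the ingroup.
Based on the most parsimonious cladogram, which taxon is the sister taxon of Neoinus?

Character polarity is set by the outgroup: the derived state is whichever differs from the outgroup's state, so for C5, C6 the derived state is 'no', and for the remaining characters it is 'yes'.
C1 (derived state 'yes') is shared by all ingroup taxa — unites the whole ingroup.
C2: derived state 'yes' in Acroyx and Platyellus only — synapomorphy for {Acroyx, Platyellus}.
C3 (derived state 'yes') is unique to Platyina (autapomorphy; uninformative for grouping).
C4: derived state 'yes' in Acroyx, Neoinus, Platyellus, and Platyina only — synapomorphy for {Acroyx, Neoinus, Platyellus, Platyina}.
C5: derived state 'no' in Neoinus and Platyina only — synapomorphy for {Neoinus, Platyina}.
C6 (derived state 'no') is unique to Acroyx (autapomorphy; uninformative for grouping).
Most parsimonious ingroup topology: (((Acroyx,Platyellus),(Platyina,Neoinus)),Pachyina).
Neoinus and Platyina form a cherry on this tree, so they are sister taxa.

Platyina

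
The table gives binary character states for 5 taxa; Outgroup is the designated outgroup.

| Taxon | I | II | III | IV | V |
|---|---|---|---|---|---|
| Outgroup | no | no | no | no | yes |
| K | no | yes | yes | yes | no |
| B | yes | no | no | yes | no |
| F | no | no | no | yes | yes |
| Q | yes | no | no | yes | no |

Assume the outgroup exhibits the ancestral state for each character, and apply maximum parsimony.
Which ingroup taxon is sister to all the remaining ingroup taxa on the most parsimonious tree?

Character polarity is set by the outgroup: the derived state is whichever differs from the outgroup's state, so for V the derived state is 'no', and for the remaining characters it is 'yes'.
I: derived state 'yes' in B and Q only — synapomorphy for {B, Q}.
II (derived state 'yes') is unique to K (autapomorphy; uninformative for grouping).
III: derived state 'yes' in K only — an autapomorphy, so it tells us nothing about relationships among taxa.
IV (derived state 'yes') is shared by all ingroup taxa — unites the whole ingroup.
Only B, K, and Q show the derived state 'no' for V, supporting them as a clade.
Most parsimonious ingroup topology: ((K,(B,Q)),F).
F is sister to the clade containing all other ingroup taxa, so it is the earliest-diverging (most basal) ingroup lineage.

F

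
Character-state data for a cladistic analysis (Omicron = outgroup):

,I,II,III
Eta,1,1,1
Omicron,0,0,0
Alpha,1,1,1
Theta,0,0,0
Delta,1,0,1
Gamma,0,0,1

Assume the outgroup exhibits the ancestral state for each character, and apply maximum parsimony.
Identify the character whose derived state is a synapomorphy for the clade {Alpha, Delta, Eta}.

The outgroup has state '0' for every character, so '1' is the derived state throughout.
Only Alpha, Delta, and Eta show the derived state '1' for I, supporting them as a clade.
Only Alpha and Eta show the derived state '1' for II, supporting them as a clade.
III (derived state '1') is shared by Alpha, Delta, Eta, and Gamma — a synapomorphy uniting that clade.
Most parsimonious ingroup topology: ((((Eta,Alpha),Delta),Gamma),Theta).
The clade {Alpha, Delta, Eta} is supported by I: its derived state '1' occurs in exactly those taxa and in no other taxon (including the outgroup).

I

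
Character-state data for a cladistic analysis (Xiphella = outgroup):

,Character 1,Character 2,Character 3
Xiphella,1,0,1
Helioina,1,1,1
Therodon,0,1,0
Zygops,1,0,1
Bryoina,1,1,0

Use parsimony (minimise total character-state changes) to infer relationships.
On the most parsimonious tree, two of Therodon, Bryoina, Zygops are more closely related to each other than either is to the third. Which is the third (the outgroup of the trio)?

Character polarity is set by the outgroup: the derived state is whichever differs from the outgroup's state, so for Character 1, Character 3 the derived state is '0', and for the remaining characters it is '1'.
Character 1 (derived state '0') is unique to Therodon (autapomorphy; uninformative for grouping).
Character 2: derived state '1' in Bryoina, Helioina, and Therodon only — synapomorphy for {Bryoina, Helioina, Therodon}.
Only Bryoina and Therodon show the derived state '0' for Character 3, supporting them as a clade.
Most parsimonious ingroup topology: ((Helioina,(Therodon,Bryoina)),Zygops).
Bryoina and Therodon share a more recent common ancestor with each other than either does with Zygops, so Zygops is the least closely related of the three.

Zygops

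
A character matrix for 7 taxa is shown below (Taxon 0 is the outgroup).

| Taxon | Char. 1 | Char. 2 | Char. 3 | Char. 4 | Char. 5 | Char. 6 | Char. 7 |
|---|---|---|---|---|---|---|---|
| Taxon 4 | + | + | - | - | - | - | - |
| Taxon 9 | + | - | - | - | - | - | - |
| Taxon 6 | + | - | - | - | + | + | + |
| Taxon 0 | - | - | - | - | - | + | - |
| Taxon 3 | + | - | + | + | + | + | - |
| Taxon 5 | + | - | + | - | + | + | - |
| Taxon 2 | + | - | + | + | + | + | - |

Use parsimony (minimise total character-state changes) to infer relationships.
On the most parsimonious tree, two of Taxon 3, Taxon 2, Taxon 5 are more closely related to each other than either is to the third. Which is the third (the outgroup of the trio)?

Character polarity is set by the outgroup: the derived state is whichever differs from the outgroup's state, so for Char. 6 the derived state is '-', and for the remaining characters it is '+'.
All ingroup taxa share the derived state '+' for Char. 1; it defines the ingroup but does not resolve relationships within it.
Char. 2: derived state '+' in Taxon 4 only — an autapomorphy, so it tells us nothing about relationships among taxa.
Char. 3: derived state '+' in Taxon 2, Taxon 3, and Taxon 5 only — synapomorphy for {Taxon 2, Taxon 3, Taxon 5}.
Only Taxon 2 and Taxon 3 show the derived state '+' for Char. 4, supporting them as a clade.
Char. 5 (derived state '+') is shared by Taxon 2, Taxon 3, Taxon 5, and Taxon 6 — a synapomorphy uniting that clade.
Only Taxon 4 and Taxon 9 show the derived state '-' for Char. 6, supporting them as a clade.
Char. 7 (derived state '+') is unique to Taxon 6 (autapomorphy; uninformative for grouping).
Most parsimonious ingroup topology: ((((Taxon 2,Taxon 3),Taxon 5),Taxon 6),(Taxon 4,Taxon 9)).
Taxon 2 and Taxon 3 share a more recent common ancestor with each other than either does with Taxon 5, so Taxon 5 is the least closely related of the three.

Taxon 5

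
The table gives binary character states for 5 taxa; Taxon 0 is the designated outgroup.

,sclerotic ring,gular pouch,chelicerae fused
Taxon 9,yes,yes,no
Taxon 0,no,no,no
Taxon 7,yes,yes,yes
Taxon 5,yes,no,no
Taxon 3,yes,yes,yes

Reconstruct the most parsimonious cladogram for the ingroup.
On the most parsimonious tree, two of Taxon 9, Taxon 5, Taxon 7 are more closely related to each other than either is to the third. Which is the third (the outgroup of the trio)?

Taxon 5

The outgroup has state 'no' for every character, so 'yes' is the derived state throughout.
sclerotic ring (derived state 'yes') is shared by all ingroup taxa — unites the whole ingroup.
gular pouch (derived state 'yes') is shared by Taxon 3, Taxon 7, and Taxon 9 — a synapomorphy uniting that clade.
Only Taxon 3 and Taxon 7 show the derived state 'yes' for chelicerae fused, supporting them as a clade.
Most parsimonious ingroup topology: (((Taxon 7,Taxon 3),Taxon 9),Taxon 5).
Taxon 7 and Taxon 9 share a more recent common ancestor with each other than either does with Taxon 5, so Taxon 5 is the least closely related of the three.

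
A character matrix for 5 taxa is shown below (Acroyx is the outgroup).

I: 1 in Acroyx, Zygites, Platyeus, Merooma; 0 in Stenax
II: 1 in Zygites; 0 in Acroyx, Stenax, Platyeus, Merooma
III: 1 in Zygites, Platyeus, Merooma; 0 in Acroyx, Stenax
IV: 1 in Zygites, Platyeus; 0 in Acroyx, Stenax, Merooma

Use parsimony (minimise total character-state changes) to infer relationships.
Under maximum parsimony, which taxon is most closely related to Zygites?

Character polarity is set by the outgroup: the derived state is whichever differs from the outgroup's state, so for I the derived state is '0', and for the remaining characters it is '1'.
I (derived state '0') is unique to Stenax (autapomorphy; uninformative for grouping).
II: derived state '1' in Zygites only — an autapomorphy, so it tells us nothing about relationships among taxa.
III: derived state '1' in Merooma, Platyeus, and Zygites only — synapomorphy for {Merooma, Platyeus, Zygites}.
Only Platyeus and Zygites show the derived state '1' for IV, supporting them as a clade.
Most parsimonious ingroup topology: (((Zygites,Platyeus),Merooma),Stenax).
Zygites and Platyeus form a cherry on this tree, so they are sister taxa.

Platyeus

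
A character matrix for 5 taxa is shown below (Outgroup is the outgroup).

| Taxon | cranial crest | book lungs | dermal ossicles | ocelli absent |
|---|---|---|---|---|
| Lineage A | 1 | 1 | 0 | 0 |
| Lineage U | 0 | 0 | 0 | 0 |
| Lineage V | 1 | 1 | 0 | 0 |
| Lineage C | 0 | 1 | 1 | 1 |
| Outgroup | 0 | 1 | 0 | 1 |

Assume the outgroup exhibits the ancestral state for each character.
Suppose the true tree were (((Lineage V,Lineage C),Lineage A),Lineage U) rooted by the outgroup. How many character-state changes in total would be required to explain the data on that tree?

6

Map each character onto (((Lineage V,Lineage C),Lineage A),Lineage U) (rooted by Outgroup) and count the minimum state changes it requires (Fitch parsimony):
cranial crest: 2; book lungs: 1; dermal ossicles: 1; ocelli absent: 2.
Total tree length = 6.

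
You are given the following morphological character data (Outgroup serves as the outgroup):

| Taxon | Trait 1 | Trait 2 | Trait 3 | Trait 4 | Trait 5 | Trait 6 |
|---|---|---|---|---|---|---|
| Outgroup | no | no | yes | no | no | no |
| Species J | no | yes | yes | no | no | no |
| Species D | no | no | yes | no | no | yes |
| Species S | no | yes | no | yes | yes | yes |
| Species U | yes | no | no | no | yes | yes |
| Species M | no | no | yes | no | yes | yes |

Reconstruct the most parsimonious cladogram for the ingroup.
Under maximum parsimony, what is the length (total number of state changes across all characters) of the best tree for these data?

7

Character polarity is set by the outgroup: the derived state is whichever differs from the outgroup's state, so for Trait 3 the derived state is 'no', and for the remaining characters it is 'yes'.
Trait 1 (derived state 'yes') is unique to Species U (autapomorphy; uninformative for grouping).
Trait 2 groups Species J and Species S, which is incompatible with the clades supported by the remaining characters; treating it as convergent (homoplasy) costs fewer steps than any alternative tree.
Only Species S and Species U show the derived state 'no' for Trait 3, supporting them as a clade.
Trait 4: derived state 'yes' in Species S only — an autapomorphy, so it tells us nothing about relationships among taxa.
Only Species M, Species S, and Species U show the derived state 'yes' for Trait 5, supporting them as a clade.
Only Species D, Species M, Species S, and Species U show the derived state 'yes' for Trait 6, supporting them as a clade.
Most parsimonious ingroup topology: (Species J,(Species D,((Species S,Species U),Species M))).
Changes per character on this tree: Trait 1: 1; Trait 2: 2; Trait 3: 1; Trait 4: 1; Trait 5: 1; Trait 6: 1.
Total = 7.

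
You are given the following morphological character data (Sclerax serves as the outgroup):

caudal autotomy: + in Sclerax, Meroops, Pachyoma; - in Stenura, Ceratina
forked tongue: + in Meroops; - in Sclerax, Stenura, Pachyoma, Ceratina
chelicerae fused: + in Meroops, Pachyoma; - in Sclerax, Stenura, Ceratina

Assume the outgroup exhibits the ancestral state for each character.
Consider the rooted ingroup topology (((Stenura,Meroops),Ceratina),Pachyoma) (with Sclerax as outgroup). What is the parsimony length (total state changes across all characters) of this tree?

5

Map each character onto (((Stenura,Meroops),Ceratina),Pachyoma) (rooted by Sclerax) and count the minimum state changes it requires (Fitch parsimony):
caudal autotomy: 2; forked tongue: 1; chelicerae fused: 2.
Total tree length = 5.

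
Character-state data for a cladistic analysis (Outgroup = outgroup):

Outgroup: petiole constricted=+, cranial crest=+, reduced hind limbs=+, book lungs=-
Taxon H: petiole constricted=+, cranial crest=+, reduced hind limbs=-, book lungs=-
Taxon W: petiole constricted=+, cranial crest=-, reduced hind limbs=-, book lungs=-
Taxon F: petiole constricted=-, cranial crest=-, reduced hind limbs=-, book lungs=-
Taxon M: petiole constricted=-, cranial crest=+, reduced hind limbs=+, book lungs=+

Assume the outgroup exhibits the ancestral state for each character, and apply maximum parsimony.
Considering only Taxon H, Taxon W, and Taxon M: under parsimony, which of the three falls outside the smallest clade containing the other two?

Character polarity is set by the outgroup: the derived state is whichever differs from the outgroup's state, so for petiole constricted, cranial crest, reduced hind limbs the derived state is '-', and for the remaining characters it is '+'.
petiole constricted groups Taxon F and Taxon M, which is incompatible with the clades supported by the remaining characters; treating it as convergent (homoplasy) costs fewer steps than any alternative tree.
cranial crest (derived state '-') is shared by Taxon F and Taxon W — a synapomorphy uniting that clade.
reduced hind limbs: derived state '-' in Taxon F, Taxon H, and Taxon W only — synapomorphy for {Taxon F, Taxon H, Taxon W}.
book lungs: derived state '+' in Taxon M only — an autapomorphy, so it tells us nothing about relationships among taxa.
Most parsimonious ingroup topology: ((Taxon H,(Taxon W,Taxon F)),Taxon M).
Taxon W and Taxon H share a more recent common ancestor with each other than either does with Taxon M, so Taxon M is the least closely related of the three.

Taxon M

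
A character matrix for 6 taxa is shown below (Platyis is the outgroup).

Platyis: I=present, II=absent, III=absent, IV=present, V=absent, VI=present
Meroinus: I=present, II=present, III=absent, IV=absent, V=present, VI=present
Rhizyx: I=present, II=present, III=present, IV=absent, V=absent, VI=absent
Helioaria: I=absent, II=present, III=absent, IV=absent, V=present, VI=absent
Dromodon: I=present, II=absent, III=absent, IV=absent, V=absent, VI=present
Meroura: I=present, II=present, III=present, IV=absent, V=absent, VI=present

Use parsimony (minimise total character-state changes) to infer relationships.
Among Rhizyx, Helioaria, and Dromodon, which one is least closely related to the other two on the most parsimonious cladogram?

Character polarity is set by the outgroup: the derived state is whichever differs from the outgroup's state, so for I, IV, VI the derived state is 'absent', and for the remaining characters it is 'present'.
I (derived state 'absent') is unique to Helioaria (autapomorphy; uninformative for grouping).
Only Helioaria, Meroinus, Meroura, and Rhizyx show the derived state 'present' for II, supporting them as a clade.
III (derived state 'present') is shared by Meroura and Rhizyx — a synapomorphy uniting that clade.
IV (derived state 'absent') is shared by all ingroup taxa — unites the whole ingroup.
V: derived state 'present' in Helioaria and Meroinus only — synapomorphy for {Helioaria, Meroinus}.
VI (state 'absent') occurs in Helioaria and Rhizyx but conflicts with the nesting implied by the other characters — most parsimoniously interpreted as homoplasy.
Most parsimonious ingroup topology: (((Meroinus,Helioaria),(Rhizyx,Meroura)),Dromodon).
Helioaria and Rhizyx share a more recent common ancestor with each other than either does with Dromodon, so Dromodon is the least closely related of the three.

Dromodon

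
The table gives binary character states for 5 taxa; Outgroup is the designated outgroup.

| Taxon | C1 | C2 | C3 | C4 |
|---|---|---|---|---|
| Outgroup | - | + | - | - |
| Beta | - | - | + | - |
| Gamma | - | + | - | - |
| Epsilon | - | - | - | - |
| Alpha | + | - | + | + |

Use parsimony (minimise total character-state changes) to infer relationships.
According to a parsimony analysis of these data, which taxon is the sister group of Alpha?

Beta

Character polarity is set by the outgroup: the derived state is whichever differs from the outgroup's state, so for C2 the derived state is '-', and for the remaining characters it is '+'.
C1 (derived state '+') is unique to Alpha (autapomorphy; uninformative for grouping).
Only Alpha, Beta, and Epsilon show the derived state '-' for C2, supporting them as a clade.
C3 (derived state '+') is shared by Alpha and Beta — a synapomorphy uniting that clade.
C4 (derived state '+') is unique to Alpha (autapomorphy; uninformative for grouping).
Most parsimonious ingroup topology: (((Beta,Alpha),Epsilon),Gamma).
Alpha and Beta form a cherry on this tree, so they are sister taxa.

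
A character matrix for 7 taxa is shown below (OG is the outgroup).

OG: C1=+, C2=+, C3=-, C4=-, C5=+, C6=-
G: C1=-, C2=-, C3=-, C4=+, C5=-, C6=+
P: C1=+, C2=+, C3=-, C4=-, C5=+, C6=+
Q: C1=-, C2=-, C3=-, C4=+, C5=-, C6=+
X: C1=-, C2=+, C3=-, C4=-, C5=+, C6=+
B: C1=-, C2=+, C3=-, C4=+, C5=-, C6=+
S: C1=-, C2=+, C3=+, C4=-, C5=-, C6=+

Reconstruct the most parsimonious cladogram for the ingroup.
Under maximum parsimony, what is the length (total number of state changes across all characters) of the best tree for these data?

Character polarity is set by the outgroup: the derived state is whichever differs from the outgroup's state, so for C1, C2, C5 the derived state is '-', and for the remaining characters it is '+'.
C1: derived state '-' in B, G, Q, S, and X only — synapomorphy for {B, G, Q, S, X}.
C2 (derived state '-') is shared by G and Q — a synapomorphy uniting that clade.
C3 (derived state '+') is unique to S (autapomorphy; uninformative for grouping).
C4 (derived state '+') is shared by B, G, and Q — a synapomorphy uniting that clade.
Only B, G, Q, and S show the derived state '-' for C5, supporting them as a clade.
All ingroup taxa share the derived state '+' for C6; it defines the ingroup but does not resolve relationships within it.
Most parsimonious ingroup topology: (((((G,Q),B),S),X),P).
Changes per character on this tree: C1: 1; C2: 1; C3: 1; C4: 1; C5: 1; C6: 1.
Total = 6.

6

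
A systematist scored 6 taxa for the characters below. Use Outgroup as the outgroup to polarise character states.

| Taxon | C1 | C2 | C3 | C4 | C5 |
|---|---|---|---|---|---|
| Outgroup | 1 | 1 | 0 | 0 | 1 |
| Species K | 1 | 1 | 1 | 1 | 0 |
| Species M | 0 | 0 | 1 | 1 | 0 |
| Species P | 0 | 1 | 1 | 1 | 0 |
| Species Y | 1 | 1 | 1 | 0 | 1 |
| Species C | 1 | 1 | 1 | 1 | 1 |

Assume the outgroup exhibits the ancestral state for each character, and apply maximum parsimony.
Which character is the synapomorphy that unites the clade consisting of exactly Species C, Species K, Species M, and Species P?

Character polarity is set by the outgroup: the derived state is whichever differs from the outgroup's state, so for C1, C2, C5 the derived state is '0', and for the remaining characters it is '1'.
C1 (derived state '0') is shared by Species M and Species P — a synapomorphy uniting that clade.
C2 (derived state '0') is unique to Species M (autapomorphy; uninformative for grouping).
C3 (derived state '1') is shared by all ingroup taxa — unites the whole ingroup.
Only Species C, Species K, Species M, and Species P show the derived state '1' for C4, supporting them as a clade.
Only Species K, Species M, and Species P show the derived state '0' for C5, supporting them as a clade.
Most parsimonious ingroup topology: (((Species K,(Species M,Species P)),Species C),Species Y).
The clade {Species C, Species K, Species M, Species P} is supported by C4: its derived state '1' occurs in exactly those taxa and in no other taxon (including the outgroup).

C4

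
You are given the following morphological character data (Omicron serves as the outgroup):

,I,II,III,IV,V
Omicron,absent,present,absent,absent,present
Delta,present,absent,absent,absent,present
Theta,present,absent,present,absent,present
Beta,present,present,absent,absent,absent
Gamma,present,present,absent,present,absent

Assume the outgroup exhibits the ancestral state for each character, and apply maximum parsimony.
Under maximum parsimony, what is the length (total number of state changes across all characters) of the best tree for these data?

5

Character polarity is set by the outgroup: the derived state is whichever differs from the outgroup's state, so for II, V the derived state is 'absent', and for the remaining characters it is 'present'.
I (derived state 'present') is shared by all ingroup taxa — unites the whole ingroup.
Only Delta and Theta show the derived state 'absent' for II, supporting them as a clade.
III: derived state 'present' in Theta only — an autapomorphy, so it tells us nothing about relationships among taxa.
IV: derived state 'present' in Gamma only — an autapomorphy, so it tells us nothing about relationships among taxa.
Only Beta and Gamma show the derived state 'absent' for V, supporting them as a clade.
Most parsimonious ingroup topology: ((Delta,Theta),(Beta,Gamma)).
Changes per character on this tree: I: 1; II: 1; III: 1; IV: 1; V: 1.
Total = 5.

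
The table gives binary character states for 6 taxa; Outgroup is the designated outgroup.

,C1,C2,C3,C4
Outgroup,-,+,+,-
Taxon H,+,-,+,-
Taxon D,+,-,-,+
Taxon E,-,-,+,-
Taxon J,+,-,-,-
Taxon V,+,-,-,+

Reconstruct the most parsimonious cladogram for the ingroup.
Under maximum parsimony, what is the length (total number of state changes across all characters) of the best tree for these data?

4

Character polarity is set by the outgroup: the derived state is whichever differs from the outgroup's state, so for C2, C3 the derived state is '-', and for the remaining characters it is '+'.
C1: derived state '+' in Taxon D, Taxon H, Taxon J, and Taxon V only — synapomorphy for {Taxon D, Taxon H, Taxon J, Taxon V}.
All ingroup taxa share the derived state '-' for C2; it defines the ingroup but does not resolve relationships within it.
Only Taxon D, Taxon J, and Taxon V show the derived state '-' for C3, supporting them as a clade.
Only Taxon D and Taxon V show the derived state '+' for C4, supporting them as a clade.
Most parsimonious ingroup topology: ((Taxon H,((Taxon D,Taxon V),Taxon J)),Taxon E).
Changes per character on this tree: C1: 1; C2: 1; C3: 1; C4: 1.
Total = 4.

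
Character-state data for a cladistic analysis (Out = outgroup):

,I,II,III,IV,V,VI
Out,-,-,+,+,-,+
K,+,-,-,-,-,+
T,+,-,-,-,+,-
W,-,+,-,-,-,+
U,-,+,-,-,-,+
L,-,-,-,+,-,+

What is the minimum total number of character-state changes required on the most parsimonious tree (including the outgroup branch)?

Character polarity is set by the outgroup: the derived state is whichever differs from the outgroup's state, so for III, IV, VI the derived state is '-', and for the remaining characters it is '+'.
I (derived state '+') is shared by K and T — a synapomorphy uniting that clade.
II: derived state '+' in U and W only — synapomorphy for {U, W}.
III (derived state '-') is shared by all ingroup taxa — unites the whole ingroup.
IV: derived state '-' in K, T, U, and W only — synapomorphy for {K, T, U, W}.
V (derived state '+') is unique to T (autapomorphy; uninformative for grouping).
VI: derived state '-' in T only — an autapomorphy, so it tells us nothing about relationships among taxa.
Most parsimonious ingroup topology: (((K,T),(W,U)),L).
Changes per character on this tree: I: 1; II: 1; III: 1; IV: 1; V: 1; VI: 1.
Total = 6.

6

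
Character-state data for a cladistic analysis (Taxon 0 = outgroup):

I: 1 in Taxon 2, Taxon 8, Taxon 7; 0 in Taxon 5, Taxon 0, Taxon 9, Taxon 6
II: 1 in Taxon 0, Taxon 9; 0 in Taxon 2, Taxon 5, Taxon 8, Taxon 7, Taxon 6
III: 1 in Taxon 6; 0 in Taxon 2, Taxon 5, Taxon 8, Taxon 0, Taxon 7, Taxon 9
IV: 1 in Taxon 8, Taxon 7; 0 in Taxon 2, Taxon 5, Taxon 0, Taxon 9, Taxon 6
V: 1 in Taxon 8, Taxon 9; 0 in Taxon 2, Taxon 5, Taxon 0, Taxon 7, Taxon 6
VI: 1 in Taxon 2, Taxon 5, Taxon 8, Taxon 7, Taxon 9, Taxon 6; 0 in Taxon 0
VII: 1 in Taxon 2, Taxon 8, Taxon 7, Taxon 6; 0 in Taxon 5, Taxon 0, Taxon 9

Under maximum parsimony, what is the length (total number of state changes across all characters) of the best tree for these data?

Character polarity is set by the outgroup: the derived state is whichever differs from the outgroup's state, so for II the derived state is '0', and for the remaining characters it is '1'.
Only Taxon 2, Taxon 7, and Taxon 8 show the derived state '1' for I, supporting them as a clade.
Only Taxon 2, Taxon 5, Taxon 6, Taxon 7, and Taxon 8 show the derived state '0' for II, supporting them as a clade.
III: derived state '1' in Taxon 6 only — an autapomorphy, so it tells us nothing about relationships among taxa.
IV (derived state '1') is shared by Taxon 7 and Taxon 8 — a synapomorphy uniting that clade.
V (state '1') occurs in Taxon 8 and Taxon 9 but conflicts with the nesting implied by the other characters — most parsimoniously interpreted as homoplasy.
VI (derived state '1') is shared by all ingroup taxa — unites the whole ingroup.
VII (derived state '1') is shared by Taxon 2, Taxon 6, Taxon 7, and Taxon 8 — a synapomorphy uniting that clade.
Most parsimonious ingroup topology: (((Taxon 6,((Taxon 8,Taxon 7),Taxon 2)),Taxon 5),Taxon 9).
Changes per character on this tree: I: 1; II: 1; III: 1; IV: 1; V: 2; VI: 1; VII: 1.
Total = 8.

8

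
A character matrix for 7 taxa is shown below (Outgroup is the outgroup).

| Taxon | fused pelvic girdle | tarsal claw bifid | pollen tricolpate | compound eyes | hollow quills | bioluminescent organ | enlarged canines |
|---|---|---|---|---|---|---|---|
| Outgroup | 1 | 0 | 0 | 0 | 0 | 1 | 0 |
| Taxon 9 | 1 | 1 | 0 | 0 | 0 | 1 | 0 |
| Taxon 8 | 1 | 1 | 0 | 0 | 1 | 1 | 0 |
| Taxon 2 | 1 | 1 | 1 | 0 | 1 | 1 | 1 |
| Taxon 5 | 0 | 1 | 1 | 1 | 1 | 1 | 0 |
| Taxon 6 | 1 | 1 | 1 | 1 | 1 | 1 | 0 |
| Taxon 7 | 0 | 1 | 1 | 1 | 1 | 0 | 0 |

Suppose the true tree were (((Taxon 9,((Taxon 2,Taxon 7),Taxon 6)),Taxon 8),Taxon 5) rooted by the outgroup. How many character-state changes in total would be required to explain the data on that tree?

12

Map each character onto (((Taxon 9,((Taxon 2,Taxon 7),Taxon 6)),Taxon 8),Taxon 5) (rooted by Outgroup) and count the minimum state changes it requires (Fitch parsimony):
fused pelvic girdle: 2; tarsal claw bifid: 1; pollen tricolpate: 2; compound eyes: 3; hollow quills: 2; bioluminescent organ: 1; enlarged canines: 1.
Total tree length = 12.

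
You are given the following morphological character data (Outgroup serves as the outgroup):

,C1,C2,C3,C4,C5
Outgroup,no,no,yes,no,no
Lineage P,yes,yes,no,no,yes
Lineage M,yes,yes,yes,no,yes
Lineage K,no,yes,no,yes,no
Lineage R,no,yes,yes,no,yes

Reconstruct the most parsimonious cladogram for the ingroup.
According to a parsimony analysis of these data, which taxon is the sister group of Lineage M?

Character polarity is set by the outgroup: the derived state is whichever differs from the outgroup's state, so for C3 the derived state is 'no', and for the remaining characters it is 'yes'.
Only Lineage M and Lineage P show the derived state 'yes' for C1, supporting them as a clade.
C2 (derived state 'yes') is shared by all ingroup taxa — unites the whole ingroup.
C3 groups Lineage K and Lineage P, which is incompatible with the clades supported by the remaining characters; treating it as convergent (homoplasy) costs fewer steps than any alternative tree.
C4: derived state 'yes' in Lineage K only — an autapomorphy, so it tells us nothing about relationships among taxa.
C5 (derived state 'yes') is shared by Lineage M, Lineage P, and Lineage R — a synapomorphy uniting that clade.
Most parsimonious ingroup topology: (((Lineage P,Lineage M),Lineage R),Lineage K).
Lineage M and Lineage P form a cherry on this tree, so they are sister taxa.

Lineage P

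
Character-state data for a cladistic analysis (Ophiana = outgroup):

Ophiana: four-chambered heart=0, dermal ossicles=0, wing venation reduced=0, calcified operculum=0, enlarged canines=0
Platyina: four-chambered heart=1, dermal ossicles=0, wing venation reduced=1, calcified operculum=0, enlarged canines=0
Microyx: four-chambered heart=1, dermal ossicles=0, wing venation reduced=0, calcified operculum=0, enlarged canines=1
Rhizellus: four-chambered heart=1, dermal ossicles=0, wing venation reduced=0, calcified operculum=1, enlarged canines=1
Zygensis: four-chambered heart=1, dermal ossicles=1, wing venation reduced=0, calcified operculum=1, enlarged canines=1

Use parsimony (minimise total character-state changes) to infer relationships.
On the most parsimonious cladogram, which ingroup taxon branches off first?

Platyina

The outgroup has state '0' for every character, so '1' is the derived state throughout.
All ingroup taxa share the derived state '1' for four-chambered heart; it defines the ingroup but does not resolve relationships within it.
dermal ossicles (derived state '1') is unique to Zygensis (autapomorphy; uninformative for grouping).
wing venation reduced (derived state '1') is unique to Platyina (autapomorphy; uninformative for grouping).
calcified operculum: derived state '1' in Rhizellus and Zygensis only — synapomorphy for {Rhizellus, Zygensis}.
enlarged canines: derived state '1' in Microyx, Rhizellus, and Zygensis only — synapomorphy for {Microyx, Rhizellus, Zygensis}.
Most parsimonious ingroup topology: (Platyina,(Microyx,(Rhizellus,Zygensis))).
Platyina is sister to the clade containing all other ingroup taxa, so it is the earliest-diverging (most basal) ingroup lineage.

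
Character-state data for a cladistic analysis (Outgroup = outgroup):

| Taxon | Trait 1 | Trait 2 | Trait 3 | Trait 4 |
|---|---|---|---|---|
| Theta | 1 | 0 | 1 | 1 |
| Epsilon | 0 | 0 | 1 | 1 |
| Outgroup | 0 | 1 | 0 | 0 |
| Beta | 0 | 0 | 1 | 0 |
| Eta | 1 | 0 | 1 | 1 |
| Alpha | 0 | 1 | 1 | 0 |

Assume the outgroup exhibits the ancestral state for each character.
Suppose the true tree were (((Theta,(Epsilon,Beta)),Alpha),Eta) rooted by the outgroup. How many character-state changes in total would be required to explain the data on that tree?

8

Map each character onto (((Theta,(Epsilon,Beta)),Alpha),Eta) (rooted by Outgroup) and count the minimum state changes it requires (Fitch parsimony):
Trait 1: 2; Trait 2: 2; Trait 3: 1; Trait 4: 3.
Total tree length = 8.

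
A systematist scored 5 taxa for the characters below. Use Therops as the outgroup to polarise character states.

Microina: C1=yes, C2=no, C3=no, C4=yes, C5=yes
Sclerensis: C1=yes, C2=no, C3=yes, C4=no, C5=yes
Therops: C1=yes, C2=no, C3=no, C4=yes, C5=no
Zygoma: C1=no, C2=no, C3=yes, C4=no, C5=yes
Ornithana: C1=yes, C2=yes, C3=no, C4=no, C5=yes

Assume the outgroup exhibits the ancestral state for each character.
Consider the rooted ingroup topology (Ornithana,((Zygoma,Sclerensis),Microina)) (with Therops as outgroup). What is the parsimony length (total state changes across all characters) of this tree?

Map each character onto (Ornithana,((Zygoma,Sclerensis),Microina)) (rooted by Therops) and count the minimum state changes it requires (Fitch parsimony):
C1: 1; C2: 1; C3: 1; C4: 2; C5: 1.
Total tree length = 6.

6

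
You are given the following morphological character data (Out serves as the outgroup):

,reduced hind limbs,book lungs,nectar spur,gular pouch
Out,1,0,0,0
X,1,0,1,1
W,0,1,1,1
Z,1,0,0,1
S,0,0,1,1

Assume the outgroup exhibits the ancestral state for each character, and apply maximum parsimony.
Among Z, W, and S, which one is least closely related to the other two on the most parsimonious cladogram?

Z

Character polarity is set by the outgroup: the derived state is whichever differs from the outgroup's state, so for reduced hind limbs the derived state is '0', and for the remaining characters it is '1'.
reduced hind limbs: derived state '0' in S and W only — synapomorphy for {S, W}.
book lungs: derived state '1' in W only — an autapomorphy, so it tells us nothing about relationships among taxa.
Only S, W, and X show the derived state '1' for nectar spur, supporting them as a clade.
gular pouch (derived state '1') is shared by all ingroup taxa — unites the whole ingroup.
Most parsimonious ingroup topology: (((S,W),X),Z).
W and S share a more recent common ancestor with each other than either does with Z, so Z is the least closely related of the three.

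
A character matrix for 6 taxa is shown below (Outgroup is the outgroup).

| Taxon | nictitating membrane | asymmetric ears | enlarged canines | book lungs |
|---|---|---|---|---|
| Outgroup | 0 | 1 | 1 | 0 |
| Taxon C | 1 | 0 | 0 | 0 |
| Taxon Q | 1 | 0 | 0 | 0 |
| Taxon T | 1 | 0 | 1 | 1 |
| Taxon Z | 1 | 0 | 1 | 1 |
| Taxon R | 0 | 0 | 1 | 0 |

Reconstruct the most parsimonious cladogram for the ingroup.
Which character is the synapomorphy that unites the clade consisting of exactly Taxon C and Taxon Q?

Character polarity is set by the outgroup: the derived state is whichever differs from the outgroup's state, so for asymmetric ears, enlarged canines the derived state is '0', and for the remaining characters it is '1'.
Only Taxon C, Taxon Q, Taxon T, and Taxon Z show the derived state '1' for nictitating membrane, supporting them as a clade.
asymmetric ears (derived state '0') is shared by all ingroup taxa — unites the whole ingroup.
enlarged canines: derived state '0' in Taxon C and Taxon Q only — synapomorphy for {Taxon C, Taxon Q}.
Only Taxon T and Taxon Z show the derived state '1' for book lungs, supporting them as a clade.
Most parsimonious ingroup topology: (((Taxon C,Taxon Q),(Taxon T,Taxon Z)),Taxon R).
The clade {Taxon C, Taxon Q} is supported by enlarged canines: its derived state '0' occurs in exactly those taxa and in no other taxon (including the outgroup).

enlarged canines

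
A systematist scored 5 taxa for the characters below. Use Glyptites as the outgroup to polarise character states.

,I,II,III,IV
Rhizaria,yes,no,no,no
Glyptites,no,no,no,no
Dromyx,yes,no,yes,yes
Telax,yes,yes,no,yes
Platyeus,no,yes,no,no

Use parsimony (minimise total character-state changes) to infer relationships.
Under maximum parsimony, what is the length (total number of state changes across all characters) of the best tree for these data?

5

The outgroup has state 'no' for every character, so 'yes' is the derived state throughout.
I (derived state 'yes') is shared by Dromyx, Rhizaria, and Telax — a synapomorphy uniting that clade.
II (state 'yes') occurs in Platyeus and Telax but conflicts with the nesting implied by the other characters — most parsimoniously interpreted as homoplasy.
III (derived state 'yes') is unique to Dromyx (autapomorphy; uninformative for grouping).
IV: derived state 'yes' in Dromyx and Telax only — synapomorphy for {Dromyx, Telax}.
Most parsimonious ingroup topology: (Platyeus,(Rhizaria,(Dromyx,Telax))).
Changes per character on this tree: I: 1; II: 2; III: 1; IV: 1.
Total = 5.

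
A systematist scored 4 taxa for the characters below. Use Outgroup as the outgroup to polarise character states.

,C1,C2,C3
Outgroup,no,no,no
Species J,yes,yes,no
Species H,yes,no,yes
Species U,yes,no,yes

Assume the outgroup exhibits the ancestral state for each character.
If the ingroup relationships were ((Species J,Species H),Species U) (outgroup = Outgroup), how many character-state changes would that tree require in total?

Map each character onto ((Species J,Species H),Species U) (rooted by Outgroup) and count the minimum state changes it requires (Fitch parsimony):
C1: 1; C2: 1; C3: 2.
Total tree length = 4.

4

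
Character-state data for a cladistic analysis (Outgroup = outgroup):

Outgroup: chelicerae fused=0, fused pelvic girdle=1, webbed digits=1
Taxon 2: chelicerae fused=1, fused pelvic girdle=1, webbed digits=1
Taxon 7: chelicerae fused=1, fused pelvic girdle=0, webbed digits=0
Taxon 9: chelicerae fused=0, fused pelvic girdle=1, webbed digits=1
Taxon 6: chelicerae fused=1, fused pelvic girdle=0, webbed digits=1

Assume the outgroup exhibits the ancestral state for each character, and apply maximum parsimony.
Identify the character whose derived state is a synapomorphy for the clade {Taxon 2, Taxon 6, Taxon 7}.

chelicerae fused

Character polarity is set by the outgroup: the derived state is whichever differs from the outgroup's state, so for fused pelvic girdle, webbed digits the derived state is '0', and for the remaining characters it is '1'.
Only Taxon 2, Taxon 6, and Taxon 7 show the derived state '1' for chelicerae fused, supporting them as a clade.
Only Taxon 6 and Taxon 7 show the derived state '0' for fused pelvic girdle, supporting them as a clade.
webbed digits (derived state '0') is unique to Taxon 7 (autapomorphy; uninformative for grouping).
Most parsimonious ingroup topology: ((Taxon 2,(Taxon 7,Taxon 6)),Taxon 9).
The clade {Taxon 2, Taxon 6, Taxon 7} is supported by chelicerae fused: its derived state '1' occurs in exactly those taxa and in no other taxon (including the outgroup).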